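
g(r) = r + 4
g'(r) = 1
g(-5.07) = -1.07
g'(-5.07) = 1.00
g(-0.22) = 3.78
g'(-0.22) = 1.00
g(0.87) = 4.87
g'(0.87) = 1.00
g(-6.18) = -2.18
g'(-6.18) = 1.00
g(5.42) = 9.42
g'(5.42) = 1.00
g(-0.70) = 3.30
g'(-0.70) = 1.00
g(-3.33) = 0.67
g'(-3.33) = 1.00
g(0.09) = 4.09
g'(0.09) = 1.00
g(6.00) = 10.00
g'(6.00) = 1.00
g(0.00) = 4.00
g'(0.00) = 1.00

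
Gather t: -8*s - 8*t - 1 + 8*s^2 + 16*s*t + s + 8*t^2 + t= 8*s^2 - 7*s + 8*t^2 + t*(16*s - 7) - 1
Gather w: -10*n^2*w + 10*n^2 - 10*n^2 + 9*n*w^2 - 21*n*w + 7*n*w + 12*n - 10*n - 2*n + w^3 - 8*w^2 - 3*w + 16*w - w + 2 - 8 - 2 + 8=w^3 + w^2*(9*n - 8) + w*(-10*n^2 - 14*n + 12)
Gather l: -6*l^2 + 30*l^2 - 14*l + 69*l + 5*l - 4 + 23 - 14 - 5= 24*l^2 + 60*l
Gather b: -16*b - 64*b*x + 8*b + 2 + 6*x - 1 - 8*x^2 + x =b*(-64*x - 8) - 8*x^2 + 7*x + 1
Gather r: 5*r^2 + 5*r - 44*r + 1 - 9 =5*r^2 - 39*r - 8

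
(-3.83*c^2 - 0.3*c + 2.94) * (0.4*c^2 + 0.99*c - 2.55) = -1.532*c^4 - 3.9117*c^3 + 10.6455*c^2 + 3.6756*c - 7.497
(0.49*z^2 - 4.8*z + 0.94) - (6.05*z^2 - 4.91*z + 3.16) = -5.56*z^2 + 0.11*z - 2.22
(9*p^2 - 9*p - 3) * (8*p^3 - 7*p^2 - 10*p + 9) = 72*p^5 - 135*p^4 - 51*p^3 + 192*p^2 - 51*p - 27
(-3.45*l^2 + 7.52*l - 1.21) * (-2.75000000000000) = 9.4875*l^2 - 20.68*l + 3.3275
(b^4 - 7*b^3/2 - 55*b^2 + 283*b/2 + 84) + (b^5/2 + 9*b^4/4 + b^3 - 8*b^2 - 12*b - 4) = b^5/2 + 13*b^4/4 - 5*b^3/2 - 63*b^2 + 259*b/2 + 80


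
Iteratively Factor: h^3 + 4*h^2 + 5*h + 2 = (h + 1)*(h^2 + 3*h + 2) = (h + 1)*(h + 2)*(h + 1)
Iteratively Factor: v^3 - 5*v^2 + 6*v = (v)*(v^2 - 5*v + 6) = v*(v - 2)*(v - 3)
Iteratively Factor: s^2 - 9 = (s - 3)*(s + 3)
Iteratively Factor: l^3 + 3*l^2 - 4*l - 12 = (l - 2)*(l^2 + 5*l + 6) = (l - 2)*(l + 3)*(l + 2)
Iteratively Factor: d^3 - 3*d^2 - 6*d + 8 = (d - 4)*(d^2 + d - 2) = (d - 4)*(d + 2)*(d - 1)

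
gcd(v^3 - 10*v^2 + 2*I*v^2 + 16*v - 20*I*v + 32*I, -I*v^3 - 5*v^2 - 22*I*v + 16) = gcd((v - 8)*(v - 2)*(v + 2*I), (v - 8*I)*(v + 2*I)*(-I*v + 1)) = v + 2*I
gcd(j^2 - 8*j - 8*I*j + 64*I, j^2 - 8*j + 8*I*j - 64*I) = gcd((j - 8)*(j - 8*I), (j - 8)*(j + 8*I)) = j - 8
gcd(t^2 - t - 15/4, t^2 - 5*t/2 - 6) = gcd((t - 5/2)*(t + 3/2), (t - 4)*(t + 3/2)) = t + 3/2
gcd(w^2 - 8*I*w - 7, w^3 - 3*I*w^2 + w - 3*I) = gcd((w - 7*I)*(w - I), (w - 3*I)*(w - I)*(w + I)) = w - I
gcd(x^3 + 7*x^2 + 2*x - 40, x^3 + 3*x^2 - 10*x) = x^2 + 3*x - 10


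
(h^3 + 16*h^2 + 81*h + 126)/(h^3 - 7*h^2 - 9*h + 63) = (h^2 + 13*h + 42)/(h^2 - 10*h + 21)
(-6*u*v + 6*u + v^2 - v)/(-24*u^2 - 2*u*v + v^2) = (v - 1)/(4*u + v)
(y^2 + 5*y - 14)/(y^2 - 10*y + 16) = (y + 7)/(y - 8)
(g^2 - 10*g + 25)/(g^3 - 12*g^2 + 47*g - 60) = (g - 5)/(g^2 - 7*g + 12)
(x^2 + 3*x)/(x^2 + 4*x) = (x + 3)/(x + 4)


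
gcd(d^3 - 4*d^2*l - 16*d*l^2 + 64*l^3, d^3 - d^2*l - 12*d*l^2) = d - 4*l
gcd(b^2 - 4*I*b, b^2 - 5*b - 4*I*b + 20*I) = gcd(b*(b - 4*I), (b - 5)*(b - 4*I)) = b - 4*I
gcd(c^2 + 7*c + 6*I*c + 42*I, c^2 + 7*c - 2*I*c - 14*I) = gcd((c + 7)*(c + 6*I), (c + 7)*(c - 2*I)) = c + 7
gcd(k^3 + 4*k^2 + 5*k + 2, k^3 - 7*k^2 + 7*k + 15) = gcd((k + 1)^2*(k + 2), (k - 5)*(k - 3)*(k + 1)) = k + 1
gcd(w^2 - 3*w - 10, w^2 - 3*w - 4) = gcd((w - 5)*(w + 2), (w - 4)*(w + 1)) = 1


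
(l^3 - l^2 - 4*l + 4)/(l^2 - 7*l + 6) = (l^2 - 4)/(l - 6)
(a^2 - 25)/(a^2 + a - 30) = (a + 5)/(a + 6)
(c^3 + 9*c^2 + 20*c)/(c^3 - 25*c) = (c + 4)/(c - 5)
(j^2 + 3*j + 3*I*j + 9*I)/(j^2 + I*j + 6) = (j + 3)/(j - 2*I)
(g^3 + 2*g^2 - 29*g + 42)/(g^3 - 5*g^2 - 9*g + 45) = (g^2 + 5*g - 14)/(g^2 - 2*g - 15)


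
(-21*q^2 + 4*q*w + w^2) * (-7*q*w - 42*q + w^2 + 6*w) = 147*q^3*w + 882*q^3 - 49*q^2*w^2 - 294*q^2*w - 3*q*w^3 - 18*q*w^2 + w^4 + 6*w^3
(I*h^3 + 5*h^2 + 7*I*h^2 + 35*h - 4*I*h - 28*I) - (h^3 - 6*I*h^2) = -h^3 + I*h^3 + 5*h^2 + 13*I*h^2 + 35*h - 4*I*h - 28*I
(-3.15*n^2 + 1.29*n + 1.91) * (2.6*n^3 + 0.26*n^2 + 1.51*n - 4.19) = -8.19*n^5 + 2.535*n^4 + 0.5449*n^3 + 15.643*n^2 - 2.521*n - 8.0029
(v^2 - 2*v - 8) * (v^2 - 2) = v^4 - 2*v^3 - 10*v^2 + 4*v + 16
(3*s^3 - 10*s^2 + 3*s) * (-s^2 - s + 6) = -3*s^5 + 7*s^4 + 25*s^3 - 63*s^2 + 18*s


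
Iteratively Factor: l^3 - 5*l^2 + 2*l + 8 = (l + 1)*(l^2 - 6*l + 8) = (l - 4)*(l + 1)*(l - 2)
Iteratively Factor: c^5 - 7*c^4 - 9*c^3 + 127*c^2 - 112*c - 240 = (c - 3)*(c^4 - 4*c^3 - 21*c^2 + 64*c + 80) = (c - 5)*(c - 3)*(c^3 + c^2 - 16*c - 16) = (c - 5)*(c - 4)*(c - 3)*(c^2 + 5*c + 4) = (c - 5)*(c - 4)*(c - 3)*(c + 1)*(c + 4)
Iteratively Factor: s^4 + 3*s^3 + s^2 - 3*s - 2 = (s + 1)*(s^3 + 2*s^2 - s - 2) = (s + 1)^2*(s^2 + s - 2) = (s - 1)*(s + 1)^2*(s + 2)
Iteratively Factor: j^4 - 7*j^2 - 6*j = (j - 3)*(j^3 + 3*j^2 + 2*j) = (j - 3)*(j + 2)*(j^2 + j) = (j - 3)*(j + 1)*(j + 2)*(j)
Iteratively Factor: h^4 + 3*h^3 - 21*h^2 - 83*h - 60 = (h + 1)*(h^3 + 2*h^2 - 23*h - 60) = (h + 1)*(h + 3)*(h^2 - h - 20) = (h + 1)*(h + 3)*(h + 4)*(h - 5)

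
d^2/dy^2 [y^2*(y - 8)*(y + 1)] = 12*y^2 - 42*y - 16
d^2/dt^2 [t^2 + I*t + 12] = 2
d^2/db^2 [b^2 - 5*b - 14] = 2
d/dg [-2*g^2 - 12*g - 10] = -4*g - 12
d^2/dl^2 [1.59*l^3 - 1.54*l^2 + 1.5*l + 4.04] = 9.54*l - 3.08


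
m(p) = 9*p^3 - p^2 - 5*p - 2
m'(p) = 27*p^2 - 2*p - 5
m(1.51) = 19.16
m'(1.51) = 53.54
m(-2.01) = -69.08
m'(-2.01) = 108.10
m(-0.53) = -0.97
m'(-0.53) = 3.64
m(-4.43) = -781.92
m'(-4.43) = 533.73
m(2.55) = 127.98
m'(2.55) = 165.47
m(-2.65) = -163.26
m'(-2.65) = 189.91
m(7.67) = 3961.78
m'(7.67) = 1568.04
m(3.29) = 291.23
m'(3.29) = 280.67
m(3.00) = 217.00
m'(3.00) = 232.00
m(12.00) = 15346.00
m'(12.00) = 3859.00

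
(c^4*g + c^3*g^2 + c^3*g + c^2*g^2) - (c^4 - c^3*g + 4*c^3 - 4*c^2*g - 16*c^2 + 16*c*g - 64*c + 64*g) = c^4*g - c^4 + c^3*g^2 + 2*c^3*g - 4*c^3 + c^2*g^2 + 4*c^2*g + 16*c^2 - 16*c*g + 64*c - 64*g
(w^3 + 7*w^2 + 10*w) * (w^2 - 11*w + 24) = w^5 - 4*w^4 - 43*w^3 + 58*w^2 + 240*w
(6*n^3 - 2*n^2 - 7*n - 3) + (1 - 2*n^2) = 6*n^3 - 4*n^2 - 7*n - 2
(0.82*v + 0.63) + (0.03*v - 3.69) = 0.85*v - 3.06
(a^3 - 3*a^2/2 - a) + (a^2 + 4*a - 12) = a^3 - a^2/2 + 3*a - 12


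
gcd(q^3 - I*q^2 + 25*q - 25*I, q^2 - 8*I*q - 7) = q - I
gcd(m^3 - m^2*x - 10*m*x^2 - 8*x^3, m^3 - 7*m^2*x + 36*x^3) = m + 2*x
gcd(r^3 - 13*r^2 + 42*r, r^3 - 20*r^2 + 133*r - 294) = r^2 - 13*r + 42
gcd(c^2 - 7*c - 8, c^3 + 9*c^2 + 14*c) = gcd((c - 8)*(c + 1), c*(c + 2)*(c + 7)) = 1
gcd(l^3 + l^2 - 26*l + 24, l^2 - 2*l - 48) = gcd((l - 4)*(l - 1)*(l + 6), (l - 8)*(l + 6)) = l + 6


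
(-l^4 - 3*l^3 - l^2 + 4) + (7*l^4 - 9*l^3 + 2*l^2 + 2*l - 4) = 6*l^4 - 12*l^3 + l^2 + 2*l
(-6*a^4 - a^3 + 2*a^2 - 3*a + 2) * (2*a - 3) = -12*a^5 + 16*a^4 + 7*a^3 - 12*a^2 + 13*a - 6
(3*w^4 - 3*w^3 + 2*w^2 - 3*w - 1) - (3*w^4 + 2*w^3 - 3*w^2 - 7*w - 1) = -5*w^3 + 5*w^2 + 4*w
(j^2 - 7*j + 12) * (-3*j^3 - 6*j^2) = -3*j^5 + 15*j^4 + 6*j^3 - 72*j^2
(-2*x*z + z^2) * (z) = -2*x*z^2 + z^3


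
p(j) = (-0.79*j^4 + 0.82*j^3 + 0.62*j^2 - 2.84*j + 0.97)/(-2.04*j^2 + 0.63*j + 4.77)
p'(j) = (4.08*j - 0.63)*(-0.79*j^4 + 0.82*j^3 + 0.62*j^2 - 2.84*j + 0.97)/(-2.04*j^2 + 0.63*j + 4.77)^2 + (-3.16*j^3 + 2.46*j^2 + 1.24*j - 2.84)/(-2.04*j^2 + 0.63*j + 4.77) = (3.2232*j^5 - 3.1659*j^4 - 14.04*j^3 + 6.3312*j^2 + 9.8724*j - 14.1579)/(4.1616*j^4 - 2.5704*j^3 - 19.0647*j^2 + 6.0102*j + 22.7529)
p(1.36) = -1.29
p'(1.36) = -5.87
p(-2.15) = 2.51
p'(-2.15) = -2.28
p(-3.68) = 6.59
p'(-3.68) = -3.19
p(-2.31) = 2.87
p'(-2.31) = -2.31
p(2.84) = 3.51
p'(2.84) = 1.36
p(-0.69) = 0.83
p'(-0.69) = -1.29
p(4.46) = 7.25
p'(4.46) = 3.07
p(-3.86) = 7.18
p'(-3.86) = -3.32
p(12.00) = 52.97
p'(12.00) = 9.00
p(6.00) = 12.95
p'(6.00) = 4.32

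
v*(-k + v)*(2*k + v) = -2*k^2*v + k*v^2 + v^3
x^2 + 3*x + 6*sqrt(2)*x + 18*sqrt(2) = (x + 3)*(x + 6*sqrt(2))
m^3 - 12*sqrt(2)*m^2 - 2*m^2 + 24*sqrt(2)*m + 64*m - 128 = (m - 2)*(m - 8*sqrt(2))*(m - 4*sqrt(2))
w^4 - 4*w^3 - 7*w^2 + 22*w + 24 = (w - 4)*(w - 3)*(w + 1)*(w + 2)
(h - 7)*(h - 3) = h^2 - 10*h + 21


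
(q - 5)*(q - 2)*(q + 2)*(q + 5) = q^4 - 29*q^2 + 100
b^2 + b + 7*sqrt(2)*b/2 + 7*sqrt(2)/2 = (b + 1)*(b + 7*sqrt(2)/2)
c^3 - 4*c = c*(c - 2)*(c + 2)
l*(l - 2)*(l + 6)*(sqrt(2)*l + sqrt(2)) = sqrt(2)*l^4 + 5*sqrt(2)*l^3 - 8*sqrt(2)*l^2 - 12*sqrt(2)*l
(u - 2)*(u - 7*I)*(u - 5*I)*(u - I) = u^4 - 2*u^3 - 13*I*u^3 - 47*u^2 + 26*I*u^2 + 94*u + 35*I*u - 70*I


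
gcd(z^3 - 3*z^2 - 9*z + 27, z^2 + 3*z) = z + 3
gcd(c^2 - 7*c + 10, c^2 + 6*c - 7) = 1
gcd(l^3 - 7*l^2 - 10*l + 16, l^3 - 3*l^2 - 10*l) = l + 2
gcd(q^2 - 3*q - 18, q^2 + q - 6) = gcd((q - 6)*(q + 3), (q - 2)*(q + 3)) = q + 3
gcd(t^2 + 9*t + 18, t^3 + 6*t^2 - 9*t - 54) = t^2 + 9*t + 18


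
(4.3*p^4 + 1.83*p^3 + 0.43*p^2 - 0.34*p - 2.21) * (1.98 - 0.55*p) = -2.365*p^5 + 7.5075*p^4 + 3.3869*p^3 + 1.0384*p^2 + 0.5423*p - 4.3758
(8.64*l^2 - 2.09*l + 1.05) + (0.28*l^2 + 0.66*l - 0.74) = 8.92*l^2 - 1.43*l + 0.31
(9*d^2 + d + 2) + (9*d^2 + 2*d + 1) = 18*d^2 + 3*d + 3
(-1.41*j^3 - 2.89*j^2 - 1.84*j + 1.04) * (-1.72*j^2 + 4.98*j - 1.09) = 2.4252*j^5 - 2.051*j^4 - 9.6905*j^3 - 7.8019*j^2 + 7.1848*j - 1.1336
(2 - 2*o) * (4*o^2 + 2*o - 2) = -8*o^3 + 4*o^2 + 8*o - 4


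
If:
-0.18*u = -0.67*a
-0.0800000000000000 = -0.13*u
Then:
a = 0.17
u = 0.62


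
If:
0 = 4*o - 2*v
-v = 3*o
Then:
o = 0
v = 0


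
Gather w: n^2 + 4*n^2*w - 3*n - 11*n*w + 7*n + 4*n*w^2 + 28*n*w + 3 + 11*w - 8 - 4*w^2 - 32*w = n^2 + 4*n + w^2*(4*n - 4) + w*(4*n^2 + 17*n - 21) - 5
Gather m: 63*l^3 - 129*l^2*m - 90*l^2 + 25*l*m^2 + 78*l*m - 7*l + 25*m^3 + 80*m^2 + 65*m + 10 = 63*l^3 - 90*l^2 - 7*l + 25*m^3 + m^2*(25*l + 80) + m*(-129*l^2 + 78*l + 65) + 10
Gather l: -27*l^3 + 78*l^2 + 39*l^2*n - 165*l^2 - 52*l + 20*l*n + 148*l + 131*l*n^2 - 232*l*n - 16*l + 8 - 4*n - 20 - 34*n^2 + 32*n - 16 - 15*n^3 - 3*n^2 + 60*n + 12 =-27*l^3 + l^2*(39*n - 87) + l*(131*n^2 - 212*n + 80) - 15*n^3 - 37*n^2 + 88*n - 16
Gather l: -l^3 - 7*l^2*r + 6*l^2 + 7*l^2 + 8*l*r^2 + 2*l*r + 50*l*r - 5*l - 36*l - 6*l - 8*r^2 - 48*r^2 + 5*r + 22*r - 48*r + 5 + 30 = -l^3 + l^2*(13 - 7*r) + l*(8*r^2 + 52*r - 47) - 56*r^2 - 21*r + 35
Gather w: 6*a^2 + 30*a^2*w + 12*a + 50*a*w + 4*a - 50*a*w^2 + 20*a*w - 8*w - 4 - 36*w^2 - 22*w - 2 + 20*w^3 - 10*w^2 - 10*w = 6*a^2 + 16*a + 20*w^3 + w^2*(-50*a - 46) + w*(30*a^2 + 70*a - 40) - 6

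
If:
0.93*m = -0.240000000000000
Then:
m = -0.26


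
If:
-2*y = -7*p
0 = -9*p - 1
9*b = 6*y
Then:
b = -7/27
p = -1/9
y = -7/18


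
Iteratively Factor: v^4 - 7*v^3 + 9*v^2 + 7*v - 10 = (v + 1)*(v^3 - 8*v^2 + 17*v - 10) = (v - 1)*(v + 1)*(v^2 - 7*v + 10) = (v - 5)*(v - 1)*(v + 1)*(v - 2)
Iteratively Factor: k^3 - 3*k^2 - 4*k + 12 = (k - 3)*(k^2 - 4) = (k - 3)*(k - 2)*(k + 2)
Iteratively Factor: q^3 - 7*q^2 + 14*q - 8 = (q - 4)*(q^2 - 3*q + 2) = (q - 4)*(q - 2)*(q - 1)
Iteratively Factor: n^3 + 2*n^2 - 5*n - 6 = (n + 1)*(n^2 + n - 6) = (n - 2)*(n + 1)*(n + 3)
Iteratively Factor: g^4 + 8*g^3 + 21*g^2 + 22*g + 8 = (g + 4)*(g^3 + 4*g^2 + 5*g + 2) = (g + 1)*(g + 4)*(g^2 + 3*g + 2) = (g + 1)^2*(g + 4)*(g + 2)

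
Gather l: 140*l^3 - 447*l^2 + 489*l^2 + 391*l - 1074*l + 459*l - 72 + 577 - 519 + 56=140*l^3 + 42*l^2 - 224*l + 42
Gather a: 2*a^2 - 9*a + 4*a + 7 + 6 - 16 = 2*a^2 - 5*a - 3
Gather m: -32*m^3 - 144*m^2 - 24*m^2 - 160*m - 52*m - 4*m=-32*m^3 - 168*m^2 - 216*m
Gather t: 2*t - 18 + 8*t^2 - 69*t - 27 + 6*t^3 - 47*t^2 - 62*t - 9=6*t^3 - 39*t^2 - 129*t - 54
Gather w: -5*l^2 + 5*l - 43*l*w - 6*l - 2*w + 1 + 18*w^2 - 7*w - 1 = -5*l^2 - l + 18*w^2 + w*(-43*l - 9)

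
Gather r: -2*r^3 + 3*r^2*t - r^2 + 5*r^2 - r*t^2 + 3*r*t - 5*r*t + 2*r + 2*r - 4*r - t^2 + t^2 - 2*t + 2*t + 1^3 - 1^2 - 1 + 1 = -2*r^3 + r^2*(3*t + 4) + r*(-t^2 - 2*t)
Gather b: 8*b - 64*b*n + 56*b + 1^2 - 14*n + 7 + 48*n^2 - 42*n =b*(64 - 64*n) + 48*n^2 - 56*n + 8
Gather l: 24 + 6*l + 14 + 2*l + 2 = 8*l + 40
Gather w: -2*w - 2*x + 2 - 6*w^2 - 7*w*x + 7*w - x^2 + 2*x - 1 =-6*w^2 + w*(5 - 7*x) - x^2 + 1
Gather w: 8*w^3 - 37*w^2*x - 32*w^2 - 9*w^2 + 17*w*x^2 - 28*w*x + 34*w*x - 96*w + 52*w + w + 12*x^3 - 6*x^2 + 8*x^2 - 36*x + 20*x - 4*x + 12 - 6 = 8*w^3 + w^2*(-37*x - 41) + w*(17*x^2 + 6*x - 43) + 12*x^3 + 2*x^2 - 20*x + 6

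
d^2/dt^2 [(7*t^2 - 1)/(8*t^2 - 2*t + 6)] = 2*(14*t^3 - 150*t^2 + 6*t + 37)/(64*t^6 - 48*t^5 + 156*t^4 - 73*t^3 + 117*t^2 - 27*t + 27)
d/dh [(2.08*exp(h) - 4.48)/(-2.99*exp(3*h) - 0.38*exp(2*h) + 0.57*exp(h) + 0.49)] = (12.4384*exp(3*h) - 39.3952*exp(2*h) - 3.4048*exp(h) + 3.5728)*exp(h)/(8.9401*exp(6*h) + 2.2724*exp(5*h) - 3.2642*exp(4*h) - 3.3634*exp(3*h) - 0.0475000000000001*exp(2*h) + 0.5586*exp(h) + 0.2401)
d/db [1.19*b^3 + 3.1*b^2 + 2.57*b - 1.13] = 3.57*b^2 + 6.2*b + 2.57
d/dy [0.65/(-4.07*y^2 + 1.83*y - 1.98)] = (5.291*y - 1.1895)/(4.07*y^2 - 1.83*y + 1.98)^2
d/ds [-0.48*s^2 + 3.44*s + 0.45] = 3.44 - 0.96*s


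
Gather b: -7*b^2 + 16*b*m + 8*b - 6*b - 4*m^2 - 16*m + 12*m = -7*b^2 + b*(16*m + 2) - 4*m^2 - 4*m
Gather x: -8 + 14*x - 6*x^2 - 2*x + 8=-6*x^2 + 12*x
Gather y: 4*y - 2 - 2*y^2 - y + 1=-2*y^2 + 3*y - 1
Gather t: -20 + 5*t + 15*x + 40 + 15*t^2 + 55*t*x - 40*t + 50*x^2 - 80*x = 15*t^2 + t*(55*x - 35) + 50*x^2 - 65*x + 20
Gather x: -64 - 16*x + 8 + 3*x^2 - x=3*x^2 - 17*x - 56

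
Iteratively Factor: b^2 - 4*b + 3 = (b - 1)*(b - 3)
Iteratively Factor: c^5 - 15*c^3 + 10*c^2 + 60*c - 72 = (c - 2)*(c^4 + 2*c^3 - 11*c^2 - 12*c + 36) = (c - 2)*(c + 3)*(c^3 - c^2 - 8*c + 12) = (c - 2)^2*(c + 3)*(c^2 + c - 6) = (c - 2)^3*(c + 3)*(c + 3)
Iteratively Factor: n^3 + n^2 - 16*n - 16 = (n + 1)*(n^2 - 16) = (n + 1)*(n + 4)*(n - 4)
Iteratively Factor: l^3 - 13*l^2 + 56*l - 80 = (l - 5)*(l^2 - 8*l + 16) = (l - 5)*(l - 4)*(l - 4)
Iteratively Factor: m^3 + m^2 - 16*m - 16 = (m + 1)*(m^2 - 16) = (m - 4)*(m + 1)*(m + 4)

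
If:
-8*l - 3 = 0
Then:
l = -3/8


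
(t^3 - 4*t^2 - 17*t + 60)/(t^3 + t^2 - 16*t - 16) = (t^2 - 8*t + 15)/(t^2 - 3*t - 4)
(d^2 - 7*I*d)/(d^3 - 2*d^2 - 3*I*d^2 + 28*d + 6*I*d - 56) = d/(d^2 + d*(-2 + 4*I) - 8*I)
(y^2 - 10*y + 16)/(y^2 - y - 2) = (y - 8)/(y + 1)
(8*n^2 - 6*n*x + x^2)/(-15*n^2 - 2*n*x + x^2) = (-8*n^2 + 6*n*x - x^2)/(15*n^2 + 2*n*x - x^2)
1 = 1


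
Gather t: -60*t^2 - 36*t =-60*t^2 - 36*t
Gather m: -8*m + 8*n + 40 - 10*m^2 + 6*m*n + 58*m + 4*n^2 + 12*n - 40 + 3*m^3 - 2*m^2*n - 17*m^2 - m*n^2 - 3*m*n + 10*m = 3*m^3 + m^2*(-2*n - 27) + m*(-n^2 + 3*n + 60) + 4*n^2 + 20*n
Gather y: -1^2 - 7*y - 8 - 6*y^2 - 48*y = -6*y^2 - 55*y - 9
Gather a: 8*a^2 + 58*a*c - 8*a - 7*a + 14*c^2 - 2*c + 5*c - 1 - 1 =8*a^2 + a*(58*c - 15) + 14*c^2 + 3*c - 2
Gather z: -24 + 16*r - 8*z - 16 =16*r - 8*z - 40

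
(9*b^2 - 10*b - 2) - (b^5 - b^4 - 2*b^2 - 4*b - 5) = -b^5 + b^4 + 11*b^2 - 6*b + 3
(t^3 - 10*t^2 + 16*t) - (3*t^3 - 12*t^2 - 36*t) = -2*t^3 + 2*t^2 + 52*t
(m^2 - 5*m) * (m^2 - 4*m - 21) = m^4 - 9*m^3 - m^2 + 105*m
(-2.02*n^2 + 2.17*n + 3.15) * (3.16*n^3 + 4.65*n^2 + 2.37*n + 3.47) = -6.3832*n^5 - 2.5358*n^4 + 15.2571*n^3 + 12.781*n^2 + 14.9954*n + 10.9305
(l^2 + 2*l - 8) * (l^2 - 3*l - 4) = l^4 - l^3 - 18*l^2 + 16*l + 32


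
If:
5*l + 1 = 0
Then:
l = -1/5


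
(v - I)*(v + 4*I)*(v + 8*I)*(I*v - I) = I*v^4 - 11*v^3 - I*v^3 + 11*v^2 - 20*I*v^2 - 32*v + 20*I*v + 32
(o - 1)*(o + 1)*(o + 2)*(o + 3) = o^4 + 5*o^3 + 5*o^2 - 5*o - 6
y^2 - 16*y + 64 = (y - 8)^2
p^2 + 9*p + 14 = (p + 2)*(p + 7)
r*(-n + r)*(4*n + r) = -4*n^2*r + 3*n*r^2 + r^3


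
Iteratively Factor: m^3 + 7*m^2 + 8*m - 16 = (m + 4)*(m^2 + 3*m - 4) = (m - 1)*(m + 4)*(m + 4)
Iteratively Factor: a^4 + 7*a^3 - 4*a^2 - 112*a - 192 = (a - 4)*(a^3 + 11*a^2 + 40*a + 48) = (a - 4)*(a + 4)*(a^2 + 7*a + 12) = (a - 4)*(a + 4)^2*(a + 3)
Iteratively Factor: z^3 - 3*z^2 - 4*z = (z)*(z^2 - 3*z - 4) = z*(z + 1)*(z - 4)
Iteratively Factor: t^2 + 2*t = (t)*(t + 2)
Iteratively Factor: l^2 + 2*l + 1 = (l + 1)*(l + 1)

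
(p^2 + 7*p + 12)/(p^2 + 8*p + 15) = (p + 4)/(p + 5)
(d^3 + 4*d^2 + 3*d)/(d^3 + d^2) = (d + 3)/d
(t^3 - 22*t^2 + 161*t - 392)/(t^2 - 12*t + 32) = (t^2 - 14*t + 49)/(t - 4)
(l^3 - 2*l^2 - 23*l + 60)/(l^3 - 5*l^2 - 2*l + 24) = (l + 5)/(l + 2)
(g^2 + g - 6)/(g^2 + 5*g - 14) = (g + 3)/(g + 7)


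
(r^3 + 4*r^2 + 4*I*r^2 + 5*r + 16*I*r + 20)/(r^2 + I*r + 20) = (r^2 + r*(4 - I) - 4*I)/(r - 4*I)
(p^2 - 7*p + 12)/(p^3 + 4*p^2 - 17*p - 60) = (p - 3)/(p^2 + 8*p + 15)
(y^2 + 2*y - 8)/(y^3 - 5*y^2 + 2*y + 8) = (y + 4)/(y^2 - 3*y - 4)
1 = 1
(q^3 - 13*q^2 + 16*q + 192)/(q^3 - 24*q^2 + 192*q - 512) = (q + 3)/(q - 8)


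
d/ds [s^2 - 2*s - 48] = 2*s - 2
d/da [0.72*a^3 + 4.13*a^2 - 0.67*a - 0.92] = 2.16*a^2 + 8.26*a - 0.67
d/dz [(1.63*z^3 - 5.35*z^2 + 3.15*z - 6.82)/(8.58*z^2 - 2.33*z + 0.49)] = (13.9854*z^4 - 7.5958*z^3 - 12.1654*z^2 + 111.7882*z - 14.3471)/(73.6164*z^4 - 39.9828*z^3 + 13.8373*z^2 - 2.2834*z + 0.2401)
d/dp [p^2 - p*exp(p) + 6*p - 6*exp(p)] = -p*exp(p) + 2*p - 7*exp(p) + 6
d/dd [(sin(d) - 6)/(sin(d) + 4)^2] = (16 - sin(d))*cos(d)/(sin(d) + 4)^3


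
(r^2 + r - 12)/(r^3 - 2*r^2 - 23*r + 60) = (r + 4)/(r^2 + r - 20)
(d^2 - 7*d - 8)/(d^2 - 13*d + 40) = (d + 1)/(d - 5)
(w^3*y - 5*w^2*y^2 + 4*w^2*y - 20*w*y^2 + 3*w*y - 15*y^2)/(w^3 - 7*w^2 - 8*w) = y*(w^2 - 5*w*y + 3*w - 15*y)/(w*(w - 8))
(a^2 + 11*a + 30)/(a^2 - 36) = (a + 5)/(a - 6)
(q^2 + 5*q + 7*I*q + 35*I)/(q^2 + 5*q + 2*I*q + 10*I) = (q + 7*I)/(q + 2*I)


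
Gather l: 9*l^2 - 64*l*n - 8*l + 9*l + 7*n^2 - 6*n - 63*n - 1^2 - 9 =9*l^2 + l*(1 - 64*n) + 7*n^2 - 69*n - 10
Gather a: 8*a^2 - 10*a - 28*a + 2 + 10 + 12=8*a^2 - 38*a + 24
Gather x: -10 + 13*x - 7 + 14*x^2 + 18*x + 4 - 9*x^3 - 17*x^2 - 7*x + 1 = -9*x^3 - 3*x^2 + 24*x - 12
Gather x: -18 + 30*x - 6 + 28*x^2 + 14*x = 28*x^2 + 44*x - 24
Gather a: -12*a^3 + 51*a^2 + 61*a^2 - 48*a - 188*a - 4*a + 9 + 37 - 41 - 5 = -12*a^3 + 112*a^2 - 240*a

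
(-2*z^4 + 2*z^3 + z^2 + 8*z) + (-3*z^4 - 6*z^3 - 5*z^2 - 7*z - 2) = -5*z^4 - 4*z^3 - 4*z^2 + z - 2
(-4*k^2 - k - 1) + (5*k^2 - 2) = k^2 - k - 3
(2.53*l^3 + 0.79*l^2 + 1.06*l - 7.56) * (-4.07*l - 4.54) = -10.2971*l^4 - 14.7015*l^3 - 7.9008*l^2 + 25.9568*l + 34.3224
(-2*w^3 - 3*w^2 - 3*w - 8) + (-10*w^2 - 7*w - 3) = -2*w^3 - 13*w^2 - 10*w - 11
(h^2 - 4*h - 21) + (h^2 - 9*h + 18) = 2*h^2 - 13*h - 3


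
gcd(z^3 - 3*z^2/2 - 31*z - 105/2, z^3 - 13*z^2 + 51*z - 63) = z - 7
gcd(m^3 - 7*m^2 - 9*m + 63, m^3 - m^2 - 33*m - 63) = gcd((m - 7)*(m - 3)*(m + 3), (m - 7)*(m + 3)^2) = m^2 - 4*m - 21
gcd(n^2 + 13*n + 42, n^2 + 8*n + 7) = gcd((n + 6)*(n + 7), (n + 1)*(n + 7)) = n + 7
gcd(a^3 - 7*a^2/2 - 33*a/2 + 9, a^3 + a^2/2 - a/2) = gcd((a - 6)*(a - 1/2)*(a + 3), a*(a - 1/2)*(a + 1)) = a - 1/2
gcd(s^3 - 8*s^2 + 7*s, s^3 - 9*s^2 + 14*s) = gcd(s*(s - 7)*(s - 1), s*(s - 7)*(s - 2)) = s^2 - 7*s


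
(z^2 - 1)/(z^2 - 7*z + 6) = (z + 1)/(z - 6)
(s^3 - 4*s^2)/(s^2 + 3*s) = s*(s - 4)/(s + 3)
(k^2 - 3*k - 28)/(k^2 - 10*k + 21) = (k + 4)/(k - 3)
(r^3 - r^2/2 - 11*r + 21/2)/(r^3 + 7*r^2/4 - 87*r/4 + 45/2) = 2*(2*r^2 + 5*r - 7)/(4*r^2 + 19*r - 30)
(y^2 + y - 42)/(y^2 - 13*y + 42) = (y + 7)/(y - 7)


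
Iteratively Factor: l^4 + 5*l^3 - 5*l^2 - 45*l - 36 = (l - 3)*(l^3 + 8*l^2 + 19*l + 12) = (l - 3)*(l + 3)*(l^2 + 5*l + 4) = (l - 3)*(l + 3)*(l + 4)*(l + 1)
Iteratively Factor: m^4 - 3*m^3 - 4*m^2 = (m - 4)*(m^3 + m^2) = (m - 4)*(m + 1)*(m^2) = m*(m - 4)*(m + 1)*(m)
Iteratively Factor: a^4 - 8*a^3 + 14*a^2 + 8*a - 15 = (a - 1)*(a^3 - 7*a^2 + 7*a + 15) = (a - 5)*(a - 1)*(a^2 - 2*a - 3) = (a - 5)*(a - 1)*(a + 1)*(a - 3)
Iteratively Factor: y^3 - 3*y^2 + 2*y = (y)*(y^2 - 3*y + 2) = y*(y - 1)*(y - 2)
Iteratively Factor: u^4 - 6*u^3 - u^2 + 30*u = (u + 2)*(u^3 - 8*u^2 + 15*u) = (u - 5)*(u + 2)*(u^2 - 3*u) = (u - 5)*(u - 3)*(u + 2)*(u)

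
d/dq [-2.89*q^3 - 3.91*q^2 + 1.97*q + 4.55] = -8.67*q^2 - 7.82*q + 1.97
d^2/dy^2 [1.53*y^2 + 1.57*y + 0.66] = 3.06000000000000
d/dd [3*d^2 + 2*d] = 6*d + 2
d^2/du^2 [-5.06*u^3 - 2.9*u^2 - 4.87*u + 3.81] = -30.36*u - 5.8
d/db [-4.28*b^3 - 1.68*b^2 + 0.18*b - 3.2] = -12.84*b^2 - 3.36*b + 0.18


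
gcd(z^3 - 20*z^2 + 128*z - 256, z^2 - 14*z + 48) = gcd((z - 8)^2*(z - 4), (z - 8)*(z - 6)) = z - 8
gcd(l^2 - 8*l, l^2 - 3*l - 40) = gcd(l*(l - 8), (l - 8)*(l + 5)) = l - 8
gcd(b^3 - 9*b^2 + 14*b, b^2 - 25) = 1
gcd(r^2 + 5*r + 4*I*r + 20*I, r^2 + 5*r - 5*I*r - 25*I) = r + 5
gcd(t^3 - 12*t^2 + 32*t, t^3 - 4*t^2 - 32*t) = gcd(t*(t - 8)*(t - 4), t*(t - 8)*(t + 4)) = t^2 - 8*t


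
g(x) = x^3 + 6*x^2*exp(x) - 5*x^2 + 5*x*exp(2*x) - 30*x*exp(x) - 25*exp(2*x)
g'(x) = 6*x^2*exp(x) + 3*x^2 + 10*x*exp(2*x) - 18*x*exp(x) - 10*x - 45*exp(2*x) - 30*exp(x)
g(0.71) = -128.08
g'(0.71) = -243.25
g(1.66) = -646.09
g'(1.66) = -1021.86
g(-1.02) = 3.11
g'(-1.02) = 4.20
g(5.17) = 27236.34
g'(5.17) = 213930.87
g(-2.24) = -26.38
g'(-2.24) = 40.99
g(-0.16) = -14.65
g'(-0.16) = -55.14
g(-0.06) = -20.74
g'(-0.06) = -67.05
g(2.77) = -3448.24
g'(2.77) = -4950.37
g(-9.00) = -1133.91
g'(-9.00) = 333.08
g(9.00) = 1314949972.87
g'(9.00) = 2957081070.85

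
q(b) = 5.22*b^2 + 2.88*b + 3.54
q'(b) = 10.44*b + 2.88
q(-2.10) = 20.51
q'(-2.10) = -19.04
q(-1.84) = 15.91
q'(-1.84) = -16.33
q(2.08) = 32.11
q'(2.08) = 24.60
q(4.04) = 100.37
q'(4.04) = 45.06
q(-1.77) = 14.80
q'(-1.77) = -15.60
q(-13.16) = 869.67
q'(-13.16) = -134.51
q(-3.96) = 73.99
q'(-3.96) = -38.46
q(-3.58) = 60.13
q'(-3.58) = -34.50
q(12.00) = 789.78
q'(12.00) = 128.16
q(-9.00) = 400.44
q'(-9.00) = -91.08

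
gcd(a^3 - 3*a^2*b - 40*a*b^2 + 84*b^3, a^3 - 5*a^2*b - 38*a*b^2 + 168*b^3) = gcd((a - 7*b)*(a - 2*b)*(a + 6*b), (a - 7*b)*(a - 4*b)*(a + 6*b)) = a^2 - a*b - 42*b^2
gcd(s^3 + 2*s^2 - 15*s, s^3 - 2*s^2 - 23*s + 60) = s^2 + 2*s - 15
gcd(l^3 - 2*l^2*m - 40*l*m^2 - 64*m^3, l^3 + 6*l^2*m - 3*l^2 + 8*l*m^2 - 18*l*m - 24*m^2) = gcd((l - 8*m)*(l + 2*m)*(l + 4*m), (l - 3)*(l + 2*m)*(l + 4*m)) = l^2 + 6*l*m + 8*m^2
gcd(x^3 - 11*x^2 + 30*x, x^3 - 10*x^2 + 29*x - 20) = x - 5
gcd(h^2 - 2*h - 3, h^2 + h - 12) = h - 3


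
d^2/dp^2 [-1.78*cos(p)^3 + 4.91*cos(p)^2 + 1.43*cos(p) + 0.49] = -0.0949999999999998*cos(p) - 9.82*cos(2*p) + 4.005*cos(3*p)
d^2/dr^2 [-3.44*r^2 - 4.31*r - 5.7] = -6.88000000000000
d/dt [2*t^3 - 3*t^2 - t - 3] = 6*t^2 - 6*t - 1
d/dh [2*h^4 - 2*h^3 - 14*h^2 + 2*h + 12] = 8*h^3 - 6*h^2 - 28*h + 2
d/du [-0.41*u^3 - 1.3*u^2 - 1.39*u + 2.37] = -1.23*u^2 - 2.6*u - 1.39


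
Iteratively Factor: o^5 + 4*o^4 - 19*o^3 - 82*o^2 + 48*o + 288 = (o + 3)*(o^4 + o^3 - 22*o^2 - 16*o + 96) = (o + 3)*(o + 4)*(o^3 - 3*o^2 - 10*o + 24) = (o - 4)*(o + 3)*(o + 4)*(o^2 + o - 6) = (o - 4)*(o + 3)^2*(o + 4)*(o - 2)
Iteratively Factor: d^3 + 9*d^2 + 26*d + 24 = (d + 4)*(d^2 + 5*d + 6) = (d + 2)*(d + 4)*(d + 3)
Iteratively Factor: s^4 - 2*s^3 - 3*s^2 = (s)*(s^3 - 2*s^2 - 3*s) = s*(s - 3)*(s^2 + s) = s*(s - 3)*(s + 1)*(s)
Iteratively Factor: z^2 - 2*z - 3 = (z + 1)*(z - 3)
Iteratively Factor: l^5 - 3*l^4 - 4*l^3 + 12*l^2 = (l - 3)*(l^4 - 4*l^2) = l*(l - 3)*(l^3 - 4*l) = l*(l - 3)*(l + 2)*(l^2 - 2*l) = l*(l - 3)*(l - 2)*(l + 2)*(l)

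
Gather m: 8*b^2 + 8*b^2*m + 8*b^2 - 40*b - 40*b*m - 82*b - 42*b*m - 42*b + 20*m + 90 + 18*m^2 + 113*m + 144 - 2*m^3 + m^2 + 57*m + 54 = 16*b^2 - 164*b - 2*m^3 + 19*m^2 + m*(8*b^2 - 82*b + 190) + 288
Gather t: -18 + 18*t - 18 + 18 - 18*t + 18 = 0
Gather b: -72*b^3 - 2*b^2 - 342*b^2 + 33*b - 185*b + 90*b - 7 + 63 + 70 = -72*b^3 - 344*b^2 - 62*b + 126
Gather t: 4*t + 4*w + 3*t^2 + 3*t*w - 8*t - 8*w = 3*t^2 + t*(3*w - 4) - 4*w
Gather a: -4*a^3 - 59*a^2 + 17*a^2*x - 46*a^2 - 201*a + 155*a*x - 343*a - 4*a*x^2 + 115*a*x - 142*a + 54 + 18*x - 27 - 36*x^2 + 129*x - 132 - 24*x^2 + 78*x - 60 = -4*a^3 + a^2*(17*x - 105) + a*(-4*x^2 + 270*x - 686) - 60*x^2 + 225*x - 165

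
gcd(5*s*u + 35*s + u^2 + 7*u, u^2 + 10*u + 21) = u + 7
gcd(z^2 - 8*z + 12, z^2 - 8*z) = 1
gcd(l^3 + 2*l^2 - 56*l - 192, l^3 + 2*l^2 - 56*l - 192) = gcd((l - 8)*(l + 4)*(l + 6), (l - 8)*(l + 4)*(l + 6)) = l^3 + 2*l^2 - 56*l - 192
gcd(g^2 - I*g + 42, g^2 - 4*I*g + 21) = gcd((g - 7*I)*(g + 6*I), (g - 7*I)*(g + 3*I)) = g - 7*I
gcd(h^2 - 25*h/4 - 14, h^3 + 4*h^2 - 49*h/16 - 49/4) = h + 7/4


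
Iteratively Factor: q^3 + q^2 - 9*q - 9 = (q + 1)*(q^2 - 9) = (q + 1)*(q + 3)*(q - 3)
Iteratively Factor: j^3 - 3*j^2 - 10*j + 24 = (j - 4)*(j^2 + j - 6) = (j - 4)*(j - 2)*(j + 3)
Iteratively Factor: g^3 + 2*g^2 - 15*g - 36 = (g + 3)*(g^2 - g - 12) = (g - 4)*(g + 3)*(g + 3)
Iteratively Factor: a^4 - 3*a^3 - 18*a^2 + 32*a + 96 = (a - 4)*(a^3 + a^2 - 14*a - 24) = (a - 4)*(a + 3)*(a^2 - 2*a - 8) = (a - 4)^2*(a + 3)*(a + 2)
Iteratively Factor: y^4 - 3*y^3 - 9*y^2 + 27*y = (y + 3)*(y^3 - 6*y^2 + 9*y) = (y - 3)*(y + 3)*(y^2 - 3*y) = (y - 3)^2*(y + 3)*(y)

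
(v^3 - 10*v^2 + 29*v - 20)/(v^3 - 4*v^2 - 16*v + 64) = (v^2 - 6*v + 5)/(v^2 - 16)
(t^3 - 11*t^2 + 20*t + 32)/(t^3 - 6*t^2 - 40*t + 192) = (t + 1)/(t + 6)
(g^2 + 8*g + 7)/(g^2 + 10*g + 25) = (g^2 + 8*g + 7)/(g^2 + 10*g + 25)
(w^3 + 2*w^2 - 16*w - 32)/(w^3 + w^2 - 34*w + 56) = (w^2 + 6*w + 8)/(w^2 + 5*w - 14)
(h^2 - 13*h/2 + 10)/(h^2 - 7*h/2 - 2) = (2*h - 5)/(2*h + 1)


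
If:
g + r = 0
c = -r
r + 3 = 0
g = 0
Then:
No Solution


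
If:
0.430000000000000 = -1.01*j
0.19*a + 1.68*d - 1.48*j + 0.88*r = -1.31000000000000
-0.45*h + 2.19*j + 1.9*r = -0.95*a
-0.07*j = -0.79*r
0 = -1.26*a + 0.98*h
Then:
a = 2.70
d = -1.44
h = 3.48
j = -0.43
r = -0.04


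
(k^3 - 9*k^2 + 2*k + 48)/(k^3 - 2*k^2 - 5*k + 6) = (k - 8)/(k - 1)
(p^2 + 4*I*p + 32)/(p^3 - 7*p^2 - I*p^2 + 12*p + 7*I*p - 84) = (p + 8*I)/(p^2 + p*(-7 + 3*I) - 21*I)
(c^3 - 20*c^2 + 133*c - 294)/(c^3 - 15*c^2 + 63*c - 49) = (c - 6)/(c - 1)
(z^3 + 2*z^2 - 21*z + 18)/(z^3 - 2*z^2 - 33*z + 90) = (z - 1)/(z - 5)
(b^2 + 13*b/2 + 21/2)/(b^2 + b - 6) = (b + 7/2)/(b - 2)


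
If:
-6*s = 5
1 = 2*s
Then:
No Solution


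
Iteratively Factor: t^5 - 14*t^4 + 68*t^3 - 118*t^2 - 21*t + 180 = (t - 5)*(t^4 - 9*t^3 + 23*t^2 - 3*t - 36) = (t - 5)*(t - 3)*(t^3 - 6*t^2 + 5*t + 12) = (t - 5)*(t - 3)^2*(t^2 - 3*t - 4) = (t - 5)*(t - 4)*(t - 3)^2*(t + 1)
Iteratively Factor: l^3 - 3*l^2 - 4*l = (l)*(l^2 - 3*l - 4) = l*(l + 1)*(l - 4)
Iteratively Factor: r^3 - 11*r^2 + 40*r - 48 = (r - 4)*(r^2 - 7*r + 12) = (r - 4)*(r - 3)*(r - 4)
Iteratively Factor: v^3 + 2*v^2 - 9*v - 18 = (v + 3)*(v^2 - v - 6) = (v - 3)*(v + 3)*(v + 2)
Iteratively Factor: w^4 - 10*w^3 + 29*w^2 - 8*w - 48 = (w - 4)*(w^3 - 6*w^2 + 5*w + 12) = (w - 4)*(w - 3)*(w^2 - 3*w - 4) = (w - 4)*(w - 3)*(w + 1)*(w - 4)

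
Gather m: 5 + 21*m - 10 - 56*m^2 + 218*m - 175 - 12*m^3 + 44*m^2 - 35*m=-12*m^3 - 12*m^2 + 204*m - 180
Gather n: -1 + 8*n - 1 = 8*n - 2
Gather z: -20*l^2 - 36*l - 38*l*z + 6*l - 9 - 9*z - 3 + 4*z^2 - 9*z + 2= -20*l^2 - 30*l + 4*z^2 + z*(-38*l - 18) - 10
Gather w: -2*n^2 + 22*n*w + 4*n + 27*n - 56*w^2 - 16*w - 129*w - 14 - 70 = -2*n^2 + 31*n - 56*w^2 + w*(22*n - 145) - 84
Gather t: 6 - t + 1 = 7 - t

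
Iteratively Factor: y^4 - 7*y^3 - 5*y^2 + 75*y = (y + 3)*(y^3 - 10*y^2 + 25*y) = y*(y + 3)*(y^2 - 10*y + 25) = y*(y - 5)*(y + 3)*(y - 5)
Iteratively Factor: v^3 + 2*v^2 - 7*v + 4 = (v - 1)*(v^2 + 3*v - 4) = (v - 1)^2*(v + 4)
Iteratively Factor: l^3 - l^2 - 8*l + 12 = (l - 2)*(l^2 + l - 6) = (l - 2)^2*(l + 3)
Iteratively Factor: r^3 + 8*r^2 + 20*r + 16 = (r + 4)*(r^2 + 4*r + 4) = (r + 2)*(r + 4)*(r + 2)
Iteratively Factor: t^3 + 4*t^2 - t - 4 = (t + 1)*(t^2 + 3*t - 4) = (t - 1)*(t + 1)*(t + 4)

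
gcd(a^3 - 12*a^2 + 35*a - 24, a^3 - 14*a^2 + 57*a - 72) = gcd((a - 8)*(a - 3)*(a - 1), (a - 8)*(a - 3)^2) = a^2 - 11*a + 24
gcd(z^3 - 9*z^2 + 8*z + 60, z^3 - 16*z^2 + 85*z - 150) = z^2 - 11*z + 30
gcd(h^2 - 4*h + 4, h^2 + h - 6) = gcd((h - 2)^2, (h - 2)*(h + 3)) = h - 2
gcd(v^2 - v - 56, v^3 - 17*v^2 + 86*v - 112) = v - 8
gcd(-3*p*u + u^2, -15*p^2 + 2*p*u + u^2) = 3*p - u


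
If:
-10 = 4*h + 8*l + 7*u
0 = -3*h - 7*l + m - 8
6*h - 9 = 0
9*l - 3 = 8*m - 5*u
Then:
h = 3/2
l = -89/41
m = -221/82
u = 8/41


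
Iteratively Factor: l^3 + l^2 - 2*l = (l - 1)*(l^2 + 2*l) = l*(l - 1)*(l + 2)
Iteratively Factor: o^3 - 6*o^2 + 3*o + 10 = (o + 1)*(o^2 - 7*o + 10) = (o - 2)*(o + 1)*(o - 5)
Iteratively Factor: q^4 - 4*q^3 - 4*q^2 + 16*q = (q - 2)*(q^3 - 2*q^2 - 8*q) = q*(q - 2)*(q^2 - 2*q - 8) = q*(q - 2)*(q + 2)*(q - 4)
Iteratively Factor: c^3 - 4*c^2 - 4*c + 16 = (c - 4)*(c^2 - 4) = (c - 4)*(c - 2)*(c + 2)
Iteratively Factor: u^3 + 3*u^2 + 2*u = (u + 2)*(u^2 + u) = u*(u + 2)*(u + 1)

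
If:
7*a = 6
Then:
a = 6/7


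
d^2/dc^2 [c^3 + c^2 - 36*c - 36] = 6*c + 2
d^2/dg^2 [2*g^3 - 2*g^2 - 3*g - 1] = 12*g - 4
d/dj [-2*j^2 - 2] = -4*j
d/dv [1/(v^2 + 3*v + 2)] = (-2*v - 3)/(v^2 + 3*v + 2)^2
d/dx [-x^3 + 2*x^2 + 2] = x*(4 - 3*x)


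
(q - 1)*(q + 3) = q^2 + 2*q - 3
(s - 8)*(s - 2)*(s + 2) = s^3 - 8*s^2 - 4*s + 32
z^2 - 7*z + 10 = (z - 5)*(z - 2)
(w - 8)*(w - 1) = w^2 - 9*w + 8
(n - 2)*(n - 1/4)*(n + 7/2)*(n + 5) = n^4 + 25*n^3/4 - 9*n^2/8 - 281*n/8 + 35/4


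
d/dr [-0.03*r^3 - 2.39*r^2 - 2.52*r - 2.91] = -0.09*r^2 - 4.78*r - 2.52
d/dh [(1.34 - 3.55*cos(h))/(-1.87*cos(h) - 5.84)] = -23.2378*sin(h)/(1.87*cos(h) + 5.84)^2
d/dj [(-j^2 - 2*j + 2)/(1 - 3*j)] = (3*j^2 - 2*j + 4)/(9*j^2 - 6*j + 1)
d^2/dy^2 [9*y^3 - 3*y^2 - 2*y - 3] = 54*y - 6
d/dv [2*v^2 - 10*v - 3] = 4*v - 10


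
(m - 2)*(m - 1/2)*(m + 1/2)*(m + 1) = m^4 - m^3 - 9*m^2/4 + m/4 + 1/2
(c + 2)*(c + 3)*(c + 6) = c^3 + 11*c^2 + 36*c + 36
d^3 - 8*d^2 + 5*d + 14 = (d - 7)*(d - 2)*(d + 1)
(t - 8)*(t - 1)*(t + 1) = t^3 - 8*t^2 - t + 8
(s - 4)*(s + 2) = s^2 - 2*s - 8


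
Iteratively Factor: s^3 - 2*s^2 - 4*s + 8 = (s - 2)*(s^2 - 4) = (s - 2)*(s + 2)*(s - 2)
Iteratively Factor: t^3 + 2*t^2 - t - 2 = (t + 1)*(t^2 + t - 2) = (t - 1)*(t + 1)*(t + 2)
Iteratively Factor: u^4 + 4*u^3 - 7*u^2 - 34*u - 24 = (u - 3)*(u^3 + 7*u^2 + 14*u + 8) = (u - 3)*(u + 4)*(u^2 + 3*u + 2) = (u - 3)*(u + 2)*(u + 4)*(u + 1)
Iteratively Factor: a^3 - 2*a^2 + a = (a)*(a^2 - 2*a + 1) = a*(a - 1)*(a - 1)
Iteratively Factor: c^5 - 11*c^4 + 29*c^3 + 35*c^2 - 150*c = (c - 5)*(c^4 - 6*c^3 - c^2 + 30*c) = (c - 5)*(c + 2)*(c^3 - 8*c^2 + 15*c) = (c - 5)^2*(c + 2)*(c^2 - 3*c) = c*(c - 5)^2*(c + 2)*(c - 3)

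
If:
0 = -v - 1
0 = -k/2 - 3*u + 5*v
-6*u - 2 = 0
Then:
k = -8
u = -1/3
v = -1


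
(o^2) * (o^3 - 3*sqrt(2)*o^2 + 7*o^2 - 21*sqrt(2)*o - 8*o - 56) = o^5 - 3*sqrt(2)*o^4 + 7*o^4 - 21*sqrt(2)*o^3 - 8*o^3 - 56*o^2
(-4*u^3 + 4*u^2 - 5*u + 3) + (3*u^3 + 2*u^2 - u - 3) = -u^3 + 6*u^2 - 6*u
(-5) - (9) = -14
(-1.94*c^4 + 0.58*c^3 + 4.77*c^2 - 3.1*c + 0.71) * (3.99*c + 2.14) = -7.7406*c^5 - 1.8374*c^4 + 20.2735*c^3 - 2.1612*c^2 - 3.8011*c + 1.5194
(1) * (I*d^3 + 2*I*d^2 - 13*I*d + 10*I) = I*d^3 + 2*I*d^2 - 13*I*d + 10*I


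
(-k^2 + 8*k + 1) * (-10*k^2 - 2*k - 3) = 10*k^4 - 78*k^3 - 23*k^2 - 26*k - 3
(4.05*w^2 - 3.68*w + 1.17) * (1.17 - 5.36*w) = -21.708*w^3 + 24.4633*w^2 - 10.5768*w + 1.3689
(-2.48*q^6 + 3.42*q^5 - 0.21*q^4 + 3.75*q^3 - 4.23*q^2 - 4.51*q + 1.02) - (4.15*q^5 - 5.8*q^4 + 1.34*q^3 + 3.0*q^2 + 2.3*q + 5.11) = -2.48*q^6 - 0.73*q^5 + 5.59*q^4 + 2.41*q^3 - 7.23*q^2 - 6.81*q - 4.09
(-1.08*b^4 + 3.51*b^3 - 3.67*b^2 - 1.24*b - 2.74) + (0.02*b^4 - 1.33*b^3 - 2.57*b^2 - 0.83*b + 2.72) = -1.06*b^4 + 2.18*b^3 - 6.24*b^2 - 2.07*b - 0.02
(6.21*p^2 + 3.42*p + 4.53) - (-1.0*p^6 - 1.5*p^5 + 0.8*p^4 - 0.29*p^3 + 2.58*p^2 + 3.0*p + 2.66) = 1.0*p^6 + 1.5*p^5 - 0.8*p^4 + 0.29*p^3 + 3.63*p^2 + 0.42*p + 1.87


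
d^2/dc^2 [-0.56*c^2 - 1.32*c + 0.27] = -1.12000000000000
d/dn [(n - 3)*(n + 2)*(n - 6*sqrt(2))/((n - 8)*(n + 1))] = (n^4 - 14*n^3 - 11*n^2 + 36*sqrt(2)*n^2 + 16*n + 24*sqrt(2)*n + 48 + 204*sqrt(2))/(n^4 - 14*n^3 + 33*n^2 + 112*n + 64)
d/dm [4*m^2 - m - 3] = 8*m - 1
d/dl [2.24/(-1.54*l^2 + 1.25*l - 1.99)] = (6.8992*l - 2.8)/(1.54*l^2 - 1.25*l + 1.99)^2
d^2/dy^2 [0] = 0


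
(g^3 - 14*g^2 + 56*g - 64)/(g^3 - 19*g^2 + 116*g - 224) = (g - 2)/(g - 7)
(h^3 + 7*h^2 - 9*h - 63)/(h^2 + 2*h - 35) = (h^2 - 9)/(h - 5)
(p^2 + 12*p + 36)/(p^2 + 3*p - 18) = (p + 6)/(p - 3)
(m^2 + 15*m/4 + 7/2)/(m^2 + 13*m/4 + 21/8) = 2*(m + 2)/(2*m + 3)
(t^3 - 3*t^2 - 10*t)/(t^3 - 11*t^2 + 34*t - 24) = t*(t^2 - 3*t - 10)/(t^3 - 11*t^2 + 34*t - 24)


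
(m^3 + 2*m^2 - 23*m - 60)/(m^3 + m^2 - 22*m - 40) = (m + 3)/(m + 2)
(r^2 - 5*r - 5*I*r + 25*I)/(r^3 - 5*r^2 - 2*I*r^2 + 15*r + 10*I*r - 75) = 1/(r + 3*I)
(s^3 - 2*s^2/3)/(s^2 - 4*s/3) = s*(3*s - 2)/(3*s - 4)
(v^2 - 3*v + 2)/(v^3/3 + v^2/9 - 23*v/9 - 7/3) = 9*(v^2 - 3*v + 2)/(3*v^3 + v^2 - 23*v - 21)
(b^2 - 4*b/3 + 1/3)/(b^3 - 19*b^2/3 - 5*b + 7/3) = (b - 1)/(b^2 - 6*b - 7)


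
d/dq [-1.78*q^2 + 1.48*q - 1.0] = 1.48 - 3.56*q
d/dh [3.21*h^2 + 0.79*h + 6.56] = 6.42*h + 0.79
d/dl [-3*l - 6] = -3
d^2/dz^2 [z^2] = 2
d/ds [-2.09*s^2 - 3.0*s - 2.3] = -4.18*s - 3.0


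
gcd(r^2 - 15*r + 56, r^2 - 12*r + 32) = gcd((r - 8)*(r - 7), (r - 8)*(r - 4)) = r - 8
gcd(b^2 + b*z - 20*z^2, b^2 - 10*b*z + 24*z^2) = -b + 4*z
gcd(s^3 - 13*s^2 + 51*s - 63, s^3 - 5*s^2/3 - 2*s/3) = 1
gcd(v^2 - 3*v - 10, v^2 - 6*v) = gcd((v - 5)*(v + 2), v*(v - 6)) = 1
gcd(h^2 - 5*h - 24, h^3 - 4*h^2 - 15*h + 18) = h + 3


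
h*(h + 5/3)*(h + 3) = h^3 + 14*h^2/3 + 5*h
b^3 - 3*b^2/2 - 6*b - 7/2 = (b - 7/2)*(b + 1)^2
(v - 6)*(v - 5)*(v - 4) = v^3 - 15*v^2 + 74*v - 120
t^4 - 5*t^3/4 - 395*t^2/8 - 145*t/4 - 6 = (t - 8)*(t + 1/4)*(t + 1/2)*(t + 6)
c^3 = c^3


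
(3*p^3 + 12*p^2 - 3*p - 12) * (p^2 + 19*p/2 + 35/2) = 3*p^5 + 81*p^4/2 + 327*p^3/2 + 339*p^2/2 - 333*p/2 - 210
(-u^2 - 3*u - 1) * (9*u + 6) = -9*u^3 - 33*u^2 - 27*u - 6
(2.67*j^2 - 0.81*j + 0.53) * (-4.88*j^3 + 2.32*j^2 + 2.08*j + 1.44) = -13.0296*j^5 + 10.1472*j^4 + 1.088*j^3 + 3.3896*j^2 - 0.0640000000000001*j + 0.7632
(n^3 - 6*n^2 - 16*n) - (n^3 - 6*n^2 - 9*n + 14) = -7*n - 14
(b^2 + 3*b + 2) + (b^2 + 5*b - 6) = 2*b^2 + 8*b - 4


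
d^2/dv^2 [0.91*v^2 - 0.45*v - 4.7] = 1.82000000000000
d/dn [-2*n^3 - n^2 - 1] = 2*n*(-3*n - 1)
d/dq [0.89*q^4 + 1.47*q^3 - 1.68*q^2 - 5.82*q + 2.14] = 3.56*q^3 + 4.41*q^2 - 3.36*q - 5.82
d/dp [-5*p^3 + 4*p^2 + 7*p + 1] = -15*p^2 + 8*p + 7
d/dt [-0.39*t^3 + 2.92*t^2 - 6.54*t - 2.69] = -1.17*t^2 + 5.84*t - 6.54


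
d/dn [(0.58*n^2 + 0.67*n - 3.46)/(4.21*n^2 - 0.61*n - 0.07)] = (-3.1745*n^2 + 29.052*n - 2.1575)/(17.7241*n^4 - 5.1362*n^3 - 0.2173*n^2 + 0.0854*n + 0.0049)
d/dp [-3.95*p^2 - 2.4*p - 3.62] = -7.9*p - 2.4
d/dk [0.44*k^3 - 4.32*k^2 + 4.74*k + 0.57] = 1.32*k^2 - 8.64*k + 4.74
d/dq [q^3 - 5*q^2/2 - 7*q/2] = 3*q^2 - 5*q - 7/2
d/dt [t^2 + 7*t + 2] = 2*t + 7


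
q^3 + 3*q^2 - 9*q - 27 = (q - 3)*(q + 3)^2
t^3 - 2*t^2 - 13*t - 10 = (t - 5)*(t + 1)*(t + 2)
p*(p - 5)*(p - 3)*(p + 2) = p^4 - 6*p^3 - p^2 + 30*p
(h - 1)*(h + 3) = h^2 + 2*h - 3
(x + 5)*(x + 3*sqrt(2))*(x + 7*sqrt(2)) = x^3 + 5*x^2 + 10*sqrt(2)*x^2 + 42*x + 50*sqrt(2)*x + 210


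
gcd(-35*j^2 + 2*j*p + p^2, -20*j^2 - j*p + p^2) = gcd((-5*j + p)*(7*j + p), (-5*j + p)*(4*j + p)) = -5*j + p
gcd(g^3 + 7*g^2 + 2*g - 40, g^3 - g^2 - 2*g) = g - 2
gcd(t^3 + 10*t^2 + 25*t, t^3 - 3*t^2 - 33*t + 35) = t + 5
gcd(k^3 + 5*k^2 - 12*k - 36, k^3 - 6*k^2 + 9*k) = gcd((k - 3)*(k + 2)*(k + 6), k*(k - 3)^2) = k - 3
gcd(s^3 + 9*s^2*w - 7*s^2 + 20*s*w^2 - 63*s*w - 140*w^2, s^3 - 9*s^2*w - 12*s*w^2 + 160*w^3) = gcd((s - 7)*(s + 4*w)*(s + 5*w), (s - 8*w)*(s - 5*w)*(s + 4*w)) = s + 4*w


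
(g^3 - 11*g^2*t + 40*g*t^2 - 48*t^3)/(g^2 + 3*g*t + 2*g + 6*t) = (g^3 - 11*g^2*t + 40*g*t^2 - 48*t^3)/(g^2 + 3*g*t + 2*g + 6*t)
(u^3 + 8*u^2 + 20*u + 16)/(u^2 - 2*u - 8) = (u^2 + 6*u + 8)/(u - 4)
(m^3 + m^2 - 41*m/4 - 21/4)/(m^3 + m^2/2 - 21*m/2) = (m + 1/2)/m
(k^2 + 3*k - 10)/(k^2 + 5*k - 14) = (k + 5)/(k + 7)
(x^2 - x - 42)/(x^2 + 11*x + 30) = (x - 7)/(x + 5)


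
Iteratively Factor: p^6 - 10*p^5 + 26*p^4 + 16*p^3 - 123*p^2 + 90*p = (p - 3)*(p^5 - 7*p^4 + 5*p^3 + 31*p^2 - 30*p) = (p - 3)^2*(p^4 - 4*p^3 - 7*p^2 + 10*p) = p*(p - 3)^2*(p^3 - 4*p^2 - 7*p + 10) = p*(p - 3)^2*(p - 1)*(p^2 - 3*p - 10) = p*(p - 3)^2*(p - 1)*(p + 2)*(p - 5)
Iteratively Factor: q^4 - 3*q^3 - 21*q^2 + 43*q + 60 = (q + 4)*(q^3 - 7*q^2 + 7*q + 15) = (q + 1)*(q + 4)*(q^2 - 8*q + 15) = (q - 5)*(q + 1)*(q + 4)*(q - 3)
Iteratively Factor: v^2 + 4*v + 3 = (v + 3)*(v + 1)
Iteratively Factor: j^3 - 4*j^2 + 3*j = (j - 3)*(j^2 - j) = (j - 3)*(j - 1)*(j)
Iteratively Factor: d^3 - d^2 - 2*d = (d - 2)*(d^2 + d) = (d - 2)*(d + 1)*(d)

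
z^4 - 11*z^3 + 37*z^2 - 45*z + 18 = (z - 6)*(z - 3)*(z - 1)^2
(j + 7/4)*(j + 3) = j^2 + 19*j/4 + 21/4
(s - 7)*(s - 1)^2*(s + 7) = s^4 - 2*s^3 - 48*s^2 + 98*s - 49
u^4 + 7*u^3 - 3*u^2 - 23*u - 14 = (u - 2)*(u + 1)^2*(u + 7)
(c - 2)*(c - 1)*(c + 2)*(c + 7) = c^4 + 6*c^3 - 11*c^2 - 24*c + 28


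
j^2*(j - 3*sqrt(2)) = j^3 - 3*sqrt(2)*j^2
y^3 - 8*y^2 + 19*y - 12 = (y - 4)*(y - 3)*(y - 1)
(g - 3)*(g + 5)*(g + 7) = g^3 + 9*g^2 - g - 105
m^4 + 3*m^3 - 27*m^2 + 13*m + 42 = (m - 3)*(m - 2)*(m + 1)*(m + 7)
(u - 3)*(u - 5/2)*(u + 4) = u^3 - 3*u^2/2 - 29*u/2 + 30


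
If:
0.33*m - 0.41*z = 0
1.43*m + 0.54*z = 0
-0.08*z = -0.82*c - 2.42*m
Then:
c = 0.00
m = 0.00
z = 0.00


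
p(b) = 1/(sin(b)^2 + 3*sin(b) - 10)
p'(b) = (-2*sin(b)*cos(b) - 3*cos(b))/(sin(b)^2 + 3*sin(b) - 10)^2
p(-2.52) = -0.09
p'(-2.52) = 0.01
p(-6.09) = -0.11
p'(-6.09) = -0.04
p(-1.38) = -0.08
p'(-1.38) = -0.00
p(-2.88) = -0.09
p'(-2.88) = 0.02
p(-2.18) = -0.08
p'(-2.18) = 0.01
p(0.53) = -0.12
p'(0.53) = -0.05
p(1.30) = -0.16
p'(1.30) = -0.03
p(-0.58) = -0.09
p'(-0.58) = -0.01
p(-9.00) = -0.09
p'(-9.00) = 0.02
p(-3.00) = -0.10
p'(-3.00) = 0.02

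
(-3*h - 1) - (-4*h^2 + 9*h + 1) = 4*h^2 - 12*h - 2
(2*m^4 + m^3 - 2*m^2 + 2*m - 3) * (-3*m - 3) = -6*m^5 - 9*m^4 + 3*m^3 + 3*m + 9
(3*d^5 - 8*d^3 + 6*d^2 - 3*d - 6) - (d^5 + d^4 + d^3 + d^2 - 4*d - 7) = 2*d^5 - d^4 - 9*d^3 + 5*d^2 + d + 1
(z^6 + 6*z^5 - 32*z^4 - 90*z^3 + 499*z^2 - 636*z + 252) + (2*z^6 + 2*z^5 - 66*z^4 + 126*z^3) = 3*z^6 + 8*z^5 - 98*z^4 + 36*z^3 + 499*z^2 - 636*z + 252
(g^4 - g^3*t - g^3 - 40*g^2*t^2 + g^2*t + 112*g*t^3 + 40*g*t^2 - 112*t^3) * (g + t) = g^5 - g^4 - 41*g^3*t^2 + 72*g^2*t^3 + 41*g^2*t^2 + 112*g*t^4 - 72*g*t^3 - 112*t^4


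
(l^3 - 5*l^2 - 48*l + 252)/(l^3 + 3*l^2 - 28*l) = (l^2 - 12*l + 36)/(l*(l - 4))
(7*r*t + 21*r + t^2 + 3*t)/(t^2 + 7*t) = (7*r*t + 21*r + t^2 + 3*t)/(t*(t + 7))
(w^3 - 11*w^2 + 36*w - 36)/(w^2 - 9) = (w^2 - 8*w + 12)/(w + 3)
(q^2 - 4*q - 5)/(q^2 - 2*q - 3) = (q - 5)/(q - 3)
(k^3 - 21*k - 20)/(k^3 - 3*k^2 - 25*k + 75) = (k^2 + 5*k + 4)/(k^2 + 2*k - 15)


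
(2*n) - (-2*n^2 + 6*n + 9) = 2*n^2 - 4*n - 9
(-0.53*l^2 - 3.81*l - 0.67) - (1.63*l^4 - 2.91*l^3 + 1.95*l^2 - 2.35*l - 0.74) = -1.63*l^4 + 2.91*l^3 - 2.48*l^2 - 1.46*l + 0.07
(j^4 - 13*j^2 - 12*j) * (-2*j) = -2*j^5 + 26*j^3 + 24*j^2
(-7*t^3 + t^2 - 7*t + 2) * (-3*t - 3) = 21*t^4 + 18*t^3 + 18*t^2 + 15*t - 6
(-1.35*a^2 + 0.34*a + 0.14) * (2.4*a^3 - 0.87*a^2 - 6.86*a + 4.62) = -3.24*a^5 + 1.9905*a^4 + 9.3012*a^3 - 8.6912*a^2 + 0.6104*a + 0.6468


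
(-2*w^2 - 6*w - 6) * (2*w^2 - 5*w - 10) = -4*w^4 - 2*w^3 + 38*w^2 + 90*w + 60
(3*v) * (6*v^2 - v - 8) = 18*v^3 - 3*v^2 - 24*v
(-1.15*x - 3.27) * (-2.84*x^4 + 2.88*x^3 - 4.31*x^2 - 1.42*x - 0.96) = 3.266*x^5 + 5.9748*x^4 - 4.4611*x^3 + 15.7267*x^2 + 5.7474*x + 3.1392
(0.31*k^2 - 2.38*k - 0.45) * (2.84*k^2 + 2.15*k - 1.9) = 0.8804*k^4 - 6.0927*k^3 - 6.984*k^2 + 3.5545*k + 0.855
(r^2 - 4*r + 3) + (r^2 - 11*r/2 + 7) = 2*r^2 - 19*r/2 + 10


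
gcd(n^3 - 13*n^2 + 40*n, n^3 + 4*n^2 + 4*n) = n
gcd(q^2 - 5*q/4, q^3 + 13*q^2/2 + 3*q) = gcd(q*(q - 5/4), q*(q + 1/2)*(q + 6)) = q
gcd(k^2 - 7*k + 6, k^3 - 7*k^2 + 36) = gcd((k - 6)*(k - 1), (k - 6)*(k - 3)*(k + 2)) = k - 6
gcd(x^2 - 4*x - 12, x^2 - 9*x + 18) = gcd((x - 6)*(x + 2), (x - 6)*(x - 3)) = x - 6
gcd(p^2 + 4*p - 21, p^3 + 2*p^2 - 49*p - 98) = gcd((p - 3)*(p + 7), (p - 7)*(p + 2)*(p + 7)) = p + 7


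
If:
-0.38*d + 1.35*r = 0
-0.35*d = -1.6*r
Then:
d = 0.00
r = 0.00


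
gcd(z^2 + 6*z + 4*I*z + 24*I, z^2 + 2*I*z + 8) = z + 4*I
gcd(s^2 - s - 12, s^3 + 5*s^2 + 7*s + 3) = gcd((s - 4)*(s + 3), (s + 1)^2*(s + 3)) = s + 3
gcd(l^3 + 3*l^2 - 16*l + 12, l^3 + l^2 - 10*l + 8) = l^2 - 3*l + 2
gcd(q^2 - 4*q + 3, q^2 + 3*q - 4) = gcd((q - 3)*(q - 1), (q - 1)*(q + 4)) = q - 1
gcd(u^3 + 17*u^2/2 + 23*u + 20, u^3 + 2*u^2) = u + 2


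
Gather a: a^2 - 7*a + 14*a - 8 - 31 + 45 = a^2 + 7*a + 6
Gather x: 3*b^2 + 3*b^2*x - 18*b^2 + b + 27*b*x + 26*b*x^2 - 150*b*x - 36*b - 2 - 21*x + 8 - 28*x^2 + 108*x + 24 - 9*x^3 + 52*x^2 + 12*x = -15*b^2 - 35*b - 9*x^3 + x^2*(26*b + 24) + x*(3*b^2 - 123*b + 99) + 30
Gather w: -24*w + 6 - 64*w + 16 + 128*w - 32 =40*w - 10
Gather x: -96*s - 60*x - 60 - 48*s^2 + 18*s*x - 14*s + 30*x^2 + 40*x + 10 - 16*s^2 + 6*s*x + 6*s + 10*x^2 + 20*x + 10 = -64*s^2 + 24*s*x - 104*s + 40*x^2 - 40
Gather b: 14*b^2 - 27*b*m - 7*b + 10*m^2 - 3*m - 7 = 14*b^2 + b*(-27*m - 7) + 10*m^2 - 3*m - 7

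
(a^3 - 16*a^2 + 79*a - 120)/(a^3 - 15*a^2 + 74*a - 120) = (a^2 - 11*a + 24)/(a^2 - 10*a + 24)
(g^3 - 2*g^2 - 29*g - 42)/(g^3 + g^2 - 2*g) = (g^2 - 4*g - 21)/(g*(g - 1))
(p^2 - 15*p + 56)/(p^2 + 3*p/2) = 2*(p^2 - 15*p + 56)/(p*(2*p + 3))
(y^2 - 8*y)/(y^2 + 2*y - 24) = y*(y - 8)/(y^2 + 2*y - 24)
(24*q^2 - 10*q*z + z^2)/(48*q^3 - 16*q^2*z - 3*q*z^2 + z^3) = (-6*q + z)/(-12*q^2 + q*z + z^2)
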